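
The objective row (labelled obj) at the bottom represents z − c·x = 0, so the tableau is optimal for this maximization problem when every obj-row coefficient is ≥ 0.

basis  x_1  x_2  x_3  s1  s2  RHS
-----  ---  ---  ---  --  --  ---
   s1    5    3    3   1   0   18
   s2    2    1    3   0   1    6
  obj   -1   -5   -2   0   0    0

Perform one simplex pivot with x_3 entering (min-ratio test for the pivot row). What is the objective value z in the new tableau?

4

Ratio test on column x_3 — row 1: 18/3 = 6; row 2: 6/3 = 2. Minimum is 2 at row 2 (s2 leaves); pivot element 3.
Pivot on row 2; the obj-row RHS becomes 0 − (-2)·2 = 4.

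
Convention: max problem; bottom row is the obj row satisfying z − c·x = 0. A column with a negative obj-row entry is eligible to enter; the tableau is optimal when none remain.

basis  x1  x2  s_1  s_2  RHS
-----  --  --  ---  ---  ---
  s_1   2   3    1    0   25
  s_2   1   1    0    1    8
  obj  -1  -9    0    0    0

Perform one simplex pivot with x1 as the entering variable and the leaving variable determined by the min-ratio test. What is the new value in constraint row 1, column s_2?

-2

Ratio test on column x1 — row 1: 25/2 = 25/2; row 2: 8/1 = 8. Minimum is 8 at row 2 (s_2 leaves); pivot element 1.
Divide row 2 by 1; eliminate column x1 from the other rows.
Row 1 update in column s_2: 0 − 2·1 = -2.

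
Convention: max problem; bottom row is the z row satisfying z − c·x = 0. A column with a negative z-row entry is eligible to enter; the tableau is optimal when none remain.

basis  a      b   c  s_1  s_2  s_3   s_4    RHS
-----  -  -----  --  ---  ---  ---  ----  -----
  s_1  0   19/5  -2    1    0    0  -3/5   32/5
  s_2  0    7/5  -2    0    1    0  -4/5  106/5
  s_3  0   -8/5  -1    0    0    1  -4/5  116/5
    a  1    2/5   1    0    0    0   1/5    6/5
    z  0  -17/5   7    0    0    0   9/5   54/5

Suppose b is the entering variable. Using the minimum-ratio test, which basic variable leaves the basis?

Column b entries and ratios — s_1: (32/5)/(19/5) = 32/19; s_2: (106/5)/(7/5) = 106/7; s_3: -8/5 ≤ 0, skip; a: (6/5)/(2/5) = 3.
Smallest ratio is 32/19 in the row of s_1, so s_1 leaves.

s_1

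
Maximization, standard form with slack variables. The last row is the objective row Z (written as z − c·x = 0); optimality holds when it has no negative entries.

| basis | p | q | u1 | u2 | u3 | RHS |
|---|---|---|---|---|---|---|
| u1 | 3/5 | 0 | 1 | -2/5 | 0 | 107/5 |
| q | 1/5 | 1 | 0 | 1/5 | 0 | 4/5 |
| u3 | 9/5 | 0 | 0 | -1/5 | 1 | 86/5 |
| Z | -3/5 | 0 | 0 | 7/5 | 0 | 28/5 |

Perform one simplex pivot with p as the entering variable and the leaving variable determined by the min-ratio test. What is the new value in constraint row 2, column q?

5

Ratio test on column p — row 1: (107/5)/(3/5) = 107/3; row 2: (4/5)/(1/5) = 4; row 3: (86/5)/(9/5) = 86/9. Minimum is 4 at row 2 (q leaves); pivot element 1/5.
Divide row 2 by 1/5; eliminate column p from the other rows.
In the new row 2, the q entry is the old entry divided by the pivot: 1/(1/5) = 5.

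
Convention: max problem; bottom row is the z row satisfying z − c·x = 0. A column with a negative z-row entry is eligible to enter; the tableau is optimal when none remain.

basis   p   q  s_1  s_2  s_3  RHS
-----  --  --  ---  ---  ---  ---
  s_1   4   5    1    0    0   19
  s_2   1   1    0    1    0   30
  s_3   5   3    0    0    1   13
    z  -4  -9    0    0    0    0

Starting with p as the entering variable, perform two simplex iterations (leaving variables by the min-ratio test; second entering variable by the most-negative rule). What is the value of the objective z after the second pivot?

Ratio test on column p — row 1: 19/4 = 19/4; row 2: 30/1 = 30; row 3: 13/5 = 13/5. Minimum is 13/5 at row 3 (s_3 leaves); pivot element 5.
Pivot on row 3; the z-row RHS becomes 0 − (-4)·(13/5) = 52/5.
Next entering variable (most negative z-row entry -33/5): q.
Ratio test on column q — row 1: (43/5)/(13/5) = 43/13; row 2: (137/5)/(2/5) = 137/2; row 3: (13/5)/(3/5) = 13/3. Minimum is 43/13 at row 1 (s_1 leaves); pivot element 13/5.
After the second pivot the z-row RHS is 52/5 − (-33/5)·(43/13) = 419/13.

419/13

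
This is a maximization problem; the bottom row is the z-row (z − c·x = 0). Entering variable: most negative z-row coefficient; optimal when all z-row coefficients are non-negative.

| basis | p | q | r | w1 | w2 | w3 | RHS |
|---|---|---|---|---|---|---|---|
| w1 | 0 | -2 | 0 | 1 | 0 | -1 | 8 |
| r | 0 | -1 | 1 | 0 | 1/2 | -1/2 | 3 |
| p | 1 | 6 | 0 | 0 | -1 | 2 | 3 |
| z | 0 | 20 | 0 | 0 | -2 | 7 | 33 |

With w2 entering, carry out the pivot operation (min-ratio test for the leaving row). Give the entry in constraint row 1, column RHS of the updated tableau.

8

Ratio test on column w2 — row 1: entry 0 ≤ 0; row 2: 3/(1/2) = 6; row 3: entry -1 ≤ 0. Minimum is 6 at row 2 (r leaves); pivot element 1/2.
Divide row 2 by 1/2; eliminate column w2 from the other rows.
Row 1 update in column RHS: 8 − 0·6 = 8.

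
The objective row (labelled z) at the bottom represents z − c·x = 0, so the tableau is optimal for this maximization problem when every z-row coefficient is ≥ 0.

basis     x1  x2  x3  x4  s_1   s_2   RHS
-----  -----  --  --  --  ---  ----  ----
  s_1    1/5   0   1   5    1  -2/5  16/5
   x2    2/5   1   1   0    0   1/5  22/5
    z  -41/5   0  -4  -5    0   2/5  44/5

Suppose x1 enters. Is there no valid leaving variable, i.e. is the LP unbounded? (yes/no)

Column x1 has positive entries in row(s) 1, 2, so the ratio test bounds it — not unbounded.

no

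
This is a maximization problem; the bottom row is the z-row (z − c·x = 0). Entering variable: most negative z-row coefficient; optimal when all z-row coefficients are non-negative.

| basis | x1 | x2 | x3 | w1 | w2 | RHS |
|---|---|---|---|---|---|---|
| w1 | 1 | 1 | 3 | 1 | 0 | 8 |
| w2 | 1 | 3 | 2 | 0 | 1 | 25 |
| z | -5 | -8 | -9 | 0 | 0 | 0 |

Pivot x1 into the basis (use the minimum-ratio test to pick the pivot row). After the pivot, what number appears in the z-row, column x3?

Ratio test on column x1 — row 1: 8/1 = 8; row 2: 25/1 = 25. Minimum is 8 at row 1 (w1 leaves); pivot element 1.
Divide row 1 by 1; eliminate column x1 from the other rows.
z-row update in column x3: -9 − (-5)·3 = 6.

6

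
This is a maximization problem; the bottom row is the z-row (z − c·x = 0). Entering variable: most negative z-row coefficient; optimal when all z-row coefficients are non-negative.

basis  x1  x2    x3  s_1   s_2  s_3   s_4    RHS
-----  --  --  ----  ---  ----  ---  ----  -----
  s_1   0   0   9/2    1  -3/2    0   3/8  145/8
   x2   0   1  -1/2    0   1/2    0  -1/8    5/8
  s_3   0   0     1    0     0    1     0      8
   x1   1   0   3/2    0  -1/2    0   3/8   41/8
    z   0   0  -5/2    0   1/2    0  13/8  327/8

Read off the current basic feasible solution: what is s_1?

145/8

s_1 is basic (row 1); its value is the RHS of that row, 145/8.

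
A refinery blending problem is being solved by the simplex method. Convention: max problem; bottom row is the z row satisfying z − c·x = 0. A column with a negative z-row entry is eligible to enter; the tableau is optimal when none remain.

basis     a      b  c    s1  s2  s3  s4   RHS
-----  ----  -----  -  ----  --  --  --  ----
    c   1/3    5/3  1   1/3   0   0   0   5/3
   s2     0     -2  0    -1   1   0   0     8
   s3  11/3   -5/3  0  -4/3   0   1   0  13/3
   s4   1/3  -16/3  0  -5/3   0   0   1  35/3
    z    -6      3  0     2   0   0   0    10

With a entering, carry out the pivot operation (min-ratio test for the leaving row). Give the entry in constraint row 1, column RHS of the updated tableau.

14/11

Ratio test on column a — row 1: (5/3)/(1/3) = 5; row 2: entry 0 ≤ 0; row 3: (13/3)/(11/3) = 13/11; row 4: (35/3)/(1/3) = 35. Minimum is 13/11 at row 3 (s3 leaves); pivot element 11/3.
Divide row 3 by 11/3; eliminate column a from the other rows.
Row 1 update in column RHS: 5/3 − (1/3)·(13/11) = 14/11.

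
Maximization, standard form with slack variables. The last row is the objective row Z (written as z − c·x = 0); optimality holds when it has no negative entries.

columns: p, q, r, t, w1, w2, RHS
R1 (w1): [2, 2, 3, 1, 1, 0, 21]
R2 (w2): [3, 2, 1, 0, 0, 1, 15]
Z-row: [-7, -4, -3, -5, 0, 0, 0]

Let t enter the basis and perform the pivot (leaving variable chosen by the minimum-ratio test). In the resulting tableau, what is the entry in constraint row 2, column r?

Ratio test on column t — row 1: 21/1 = 21; row 2: entry 0 ≤ 0. Minimum is 21 at row 1 (w1 leaves); pivot element 1.
Divide row 1 by 1; eliminate column t from the other rows.
Row 2 update in column r: 1 − 0·3 = 1.

1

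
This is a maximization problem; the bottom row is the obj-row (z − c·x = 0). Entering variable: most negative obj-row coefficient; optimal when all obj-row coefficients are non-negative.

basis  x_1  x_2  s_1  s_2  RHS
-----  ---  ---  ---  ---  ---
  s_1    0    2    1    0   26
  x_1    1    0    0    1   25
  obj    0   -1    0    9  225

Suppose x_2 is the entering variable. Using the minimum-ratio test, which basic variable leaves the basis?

Column x_2 entries and ratios — s_1: 26/2 = 13; x_1: 0 ≤ 0, skip.
Smallest ratio is 13 in the row of s_1, so s_1 leaves.

s_1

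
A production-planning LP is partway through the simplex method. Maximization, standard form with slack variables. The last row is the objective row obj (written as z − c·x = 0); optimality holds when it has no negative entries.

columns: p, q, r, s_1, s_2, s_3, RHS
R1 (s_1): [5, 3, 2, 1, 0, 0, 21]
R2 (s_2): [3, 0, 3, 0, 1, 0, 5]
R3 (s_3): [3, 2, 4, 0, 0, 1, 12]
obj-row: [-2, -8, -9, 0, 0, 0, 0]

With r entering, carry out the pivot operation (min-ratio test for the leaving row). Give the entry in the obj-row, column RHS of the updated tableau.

Ratio test on column r — row 1: 21/2 = 21/2; row 2: 5/3 = 5/3; row 3: 12/4 = 3. Minimum is 5/3 at row 2 (s_2 leaves); pivot element 3.
Divide row 2 by 3; eliminate column r from the other rows.
obj-row update in column RHS: 0 − (-9)·(5/3) = 15.

15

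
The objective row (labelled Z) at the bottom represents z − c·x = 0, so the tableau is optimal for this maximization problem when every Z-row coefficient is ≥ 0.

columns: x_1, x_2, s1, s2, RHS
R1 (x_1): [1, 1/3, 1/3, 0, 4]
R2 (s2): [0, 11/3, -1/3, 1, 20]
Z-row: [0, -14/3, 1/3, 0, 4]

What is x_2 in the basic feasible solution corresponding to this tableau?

x_2 is not in the basis, so in the current basic feasible solution x_2 = 0.

0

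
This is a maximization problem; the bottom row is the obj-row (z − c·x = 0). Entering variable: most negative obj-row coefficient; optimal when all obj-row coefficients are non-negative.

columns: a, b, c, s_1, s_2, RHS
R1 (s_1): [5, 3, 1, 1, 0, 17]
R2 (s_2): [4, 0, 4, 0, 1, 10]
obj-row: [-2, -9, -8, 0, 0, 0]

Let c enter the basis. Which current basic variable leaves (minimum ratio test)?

Column c entries and ratios — s_1: 17/1 = 17; s_2: 10/4 = 5/2.
Smallest ratio is 5/2 in the row of s_2, so s_2 leaves.

s_2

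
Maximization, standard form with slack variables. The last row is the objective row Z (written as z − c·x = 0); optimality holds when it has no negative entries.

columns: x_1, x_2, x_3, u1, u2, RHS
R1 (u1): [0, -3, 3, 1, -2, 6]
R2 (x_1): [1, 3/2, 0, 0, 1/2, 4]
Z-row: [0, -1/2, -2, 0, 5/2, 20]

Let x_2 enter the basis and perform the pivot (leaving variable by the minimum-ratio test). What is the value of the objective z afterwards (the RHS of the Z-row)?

64/3

Ratio test on column x_2 — row 1: entry -3 ≤ 0; row 2: 4/(3/2) = 8/3. Minimum is 8/3 at row 2 (x_1 leaves); pivot element 3/2.
Pivot on row 2; the Z-row RHS becomes 20 − (-1/2)·(8/3) = 64/3.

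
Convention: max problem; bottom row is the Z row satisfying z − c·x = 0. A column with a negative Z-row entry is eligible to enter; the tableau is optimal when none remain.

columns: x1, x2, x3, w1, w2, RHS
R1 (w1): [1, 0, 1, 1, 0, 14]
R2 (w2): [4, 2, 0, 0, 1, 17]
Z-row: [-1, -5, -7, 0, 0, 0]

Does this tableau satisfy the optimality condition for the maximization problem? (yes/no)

no

The Z-row has a negative entry -7 in column x3, so it is not optimal.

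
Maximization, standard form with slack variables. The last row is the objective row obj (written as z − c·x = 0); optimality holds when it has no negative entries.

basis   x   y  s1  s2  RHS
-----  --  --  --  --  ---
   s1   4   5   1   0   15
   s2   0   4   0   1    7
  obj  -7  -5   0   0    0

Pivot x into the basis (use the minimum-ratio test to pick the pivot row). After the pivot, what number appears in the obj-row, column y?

15/4

Ratio test on column x — row 1: 15/4 = 15/4; row 2: entry 0 ≤ 0. Minimum is 15/4 at row 1 (s1 leaves); pivot element 4.
Divide row 1 by 4; eliminate column x from the other rows.
obj-row update in column y: -5 − (-7)·(5/4) = 15/4.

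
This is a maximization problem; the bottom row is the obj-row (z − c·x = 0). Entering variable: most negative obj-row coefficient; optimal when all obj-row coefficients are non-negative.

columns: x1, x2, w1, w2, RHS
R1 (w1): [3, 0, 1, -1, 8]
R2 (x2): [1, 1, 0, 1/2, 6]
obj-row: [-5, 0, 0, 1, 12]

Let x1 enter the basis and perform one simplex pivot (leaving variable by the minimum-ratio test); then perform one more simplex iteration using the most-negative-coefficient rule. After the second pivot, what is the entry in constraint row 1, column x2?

Ratio test on column x1 — row 1: 8/3 = 8/3; row 2: 6/1 = 6. Minimum is 8/3 at row 1 (w1 leaves); pivot element 3.
Divide row 1 by 3; eliminate column x1 from the other rows.
Second iteration: most negative obj-row entry is -2/3 in column w2, so w2 enters.
Ratio test on column w2 — row 1: entry -1/3 ≤ 0; row 2: (10/3)/(5/6) = 4. Minimum is 4 at row 2 (x2 leaves); pivot element 5/6.
Divide row 2 by 5/6; eliminate column w2 from the other rows.
After both pivots, the entry at constraint row 1, column x2 is 2/5.

2/5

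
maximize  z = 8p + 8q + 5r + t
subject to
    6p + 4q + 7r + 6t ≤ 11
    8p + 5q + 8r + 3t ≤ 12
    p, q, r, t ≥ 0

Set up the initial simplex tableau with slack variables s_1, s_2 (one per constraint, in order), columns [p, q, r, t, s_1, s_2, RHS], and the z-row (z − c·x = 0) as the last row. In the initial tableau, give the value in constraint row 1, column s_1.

1

Slack s_1 belongs to constraint 1; its column is the unit vector e_1, so the entry in row 1 is 1.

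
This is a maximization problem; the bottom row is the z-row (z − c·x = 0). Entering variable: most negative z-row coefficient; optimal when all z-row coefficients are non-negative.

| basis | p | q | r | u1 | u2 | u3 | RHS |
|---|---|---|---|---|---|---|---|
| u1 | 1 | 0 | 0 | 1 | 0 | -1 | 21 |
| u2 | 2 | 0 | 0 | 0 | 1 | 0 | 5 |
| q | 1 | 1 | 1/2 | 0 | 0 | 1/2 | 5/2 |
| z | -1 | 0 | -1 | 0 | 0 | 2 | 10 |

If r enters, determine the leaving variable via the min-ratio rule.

q

Column r entries and ratios — u1: 0 ≤ 0, skip; u2: 0 ≤ 0, skip; q: (5/2)/(1/2) = 5.
Smallest ratio is 5 in the row of q, so q leaves.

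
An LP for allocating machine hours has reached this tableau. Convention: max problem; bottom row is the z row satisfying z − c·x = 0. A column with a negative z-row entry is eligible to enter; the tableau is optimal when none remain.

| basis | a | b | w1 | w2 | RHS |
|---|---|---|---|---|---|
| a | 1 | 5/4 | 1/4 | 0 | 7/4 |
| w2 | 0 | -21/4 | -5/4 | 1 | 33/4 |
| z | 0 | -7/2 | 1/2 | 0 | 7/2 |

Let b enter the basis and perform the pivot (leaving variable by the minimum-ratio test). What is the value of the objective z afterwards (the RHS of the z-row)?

42/5

Ratio test on column b — row 1: (7/4)/(5/4) = 7/5; row 2: entry -21/4 ≤ 0. Minimum is 7/5 at row 1 (a leaves); pivot element 5/4.
Pivot on row 1; the z-row RHS becomes 7/2 − (-7/2)·(7/5) = 42/5.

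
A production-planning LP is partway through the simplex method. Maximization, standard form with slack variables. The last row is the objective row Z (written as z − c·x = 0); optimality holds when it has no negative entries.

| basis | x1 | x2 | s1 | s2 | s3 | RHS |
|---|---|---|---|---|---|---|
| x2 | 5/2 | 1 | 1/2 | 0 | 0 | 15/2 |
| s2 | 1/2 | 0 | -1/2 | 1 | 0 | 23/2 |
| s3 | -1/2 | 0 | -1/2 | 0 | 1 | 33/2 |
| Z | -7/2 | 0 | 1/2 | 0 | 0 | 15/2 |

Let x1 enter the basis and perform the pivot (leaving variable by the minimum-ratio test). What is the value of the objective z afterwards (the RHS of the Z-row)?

18

Ratio test on column x1 — row 1: (15/2)/(5/2) = 3; row 2: (23/2)/(1/2) = 23; row 3: entry -1/2 ≤ 0. Minimum is 3 at row 1 (x2 leaves); pivot element 5/2.
Pivot on row 1; the Z-row RHS becomes 15/2 − (-7/2)·3 = 18.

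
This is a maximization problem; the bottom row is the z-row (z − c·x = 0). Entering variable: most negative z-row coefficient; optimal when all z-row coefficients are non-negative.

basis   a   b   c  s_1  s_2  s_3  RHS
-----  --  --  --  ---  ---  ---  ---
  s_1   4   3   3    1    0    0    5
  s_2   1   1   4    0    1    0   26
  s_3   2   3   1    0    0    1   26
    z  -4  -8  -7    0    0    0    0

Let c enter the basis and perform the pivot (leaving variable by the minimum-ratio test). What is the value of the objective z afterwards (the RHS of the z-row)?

Ratio test on column c — row 1: 5/3 = 5/3; row 2: 26/4 = 13/2; row 3: 26/1 = 26. Minimum is 5/3 at row 1 (s_1 leaves); pivot element 3.
Pivot on row 1; the z-row RHS becomes 0 − (-7)·(5/3) = 35/3.

35/3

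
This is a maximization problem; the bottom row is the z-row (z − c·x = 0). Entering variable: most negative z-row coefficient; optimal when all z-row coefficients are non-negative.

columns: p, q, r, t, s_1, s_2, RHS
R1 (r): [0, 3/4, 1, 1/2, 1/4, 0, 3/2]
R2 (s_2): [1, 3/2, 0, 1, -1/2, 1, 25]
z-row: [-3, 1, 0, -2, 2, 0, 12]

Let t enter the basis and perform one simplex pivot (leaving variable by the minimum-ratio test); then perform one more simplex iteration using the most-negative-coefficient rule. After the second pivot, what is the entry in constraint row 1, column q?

3/2

Ratio test on column t — row 1: (3/2)/(1/2) = 3; row 2: 25/1 = 25. Minimum is 3 at row 1 (r leaves); pivot element 1/2.
Divide row 1 by 1/2; eliminate column t from the other rows.
Second iteration: most negative z-row entry is -3 in column p, so p enters.
Ratio test on column p — row 1: entry 0 ≤ 0; row 2: 22/1 = 22. Minimum is 22 at row 2 (s_2 leaves); pivot element 1.
Divide row 2 by 1; eliminate column p from the other rows.
After both pivots, the entry at constraint row 1, column q is 3/2.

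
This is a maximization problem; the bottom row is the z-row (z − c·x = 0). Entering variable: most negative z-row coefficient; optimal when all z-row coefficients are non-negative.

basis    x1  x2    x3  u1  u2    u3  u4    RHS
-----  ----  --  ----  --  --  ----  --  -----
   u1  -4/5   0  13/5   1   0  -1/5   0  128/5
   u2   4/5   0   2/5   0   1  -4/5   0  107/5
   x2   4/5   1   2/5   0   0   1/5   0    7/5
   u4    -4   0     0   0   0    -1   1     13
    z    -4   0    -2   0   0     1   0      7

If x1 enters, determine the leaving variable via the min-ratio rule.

x2

Column x1 entries and ratios — u1: -4/5 ≤ 0, skip; u2: (107/5)/(4/5) = 107/4; x2: (7/5)/(4/5) = 7/4; u4: -4 ≤ 0, skip.
Smallest ratio is 7/4 in the row of x2, so x2 leaves.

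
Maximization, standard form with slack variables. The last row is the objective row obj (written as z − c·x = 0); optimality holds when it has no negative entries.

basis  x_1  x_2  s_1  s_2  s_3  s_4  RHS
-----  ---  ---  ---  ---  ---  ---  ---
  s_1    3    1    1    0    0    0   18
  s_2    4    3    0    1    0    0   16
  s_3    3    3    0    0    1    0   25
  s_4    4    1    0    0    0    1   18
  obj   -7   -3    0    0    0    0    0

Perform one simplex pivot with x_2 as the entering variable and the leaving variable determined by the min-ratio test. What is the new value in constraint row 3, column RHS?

9

Ratio test on column x_2 — row 1: 18/1 = 18; row 2: 16/3 = 16/3; row 3: 25/3 = 25/3; row 4: 18/1 = 18. Minimum is 16/3 at row 2 (s_2 leaves); pivot element 3.
Divide row 2 by 3; eliminate column x_2 from the other rows.
Row 3 update in column RHS: 25 − 3·(16/3) = 9.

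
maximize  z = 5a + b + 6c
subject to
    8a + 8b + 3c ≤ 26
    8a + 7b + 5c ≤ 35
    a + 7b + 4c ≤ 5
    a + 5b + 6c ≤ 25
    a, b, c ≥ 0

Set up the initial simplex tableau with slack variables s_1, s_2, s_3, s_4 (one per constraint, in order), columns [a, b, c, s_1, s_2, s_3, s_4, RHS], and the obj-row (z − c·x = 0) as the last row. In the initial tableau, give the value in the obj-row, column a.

The obj-row carries the negated objective coefficients: the a entry is -5.

-5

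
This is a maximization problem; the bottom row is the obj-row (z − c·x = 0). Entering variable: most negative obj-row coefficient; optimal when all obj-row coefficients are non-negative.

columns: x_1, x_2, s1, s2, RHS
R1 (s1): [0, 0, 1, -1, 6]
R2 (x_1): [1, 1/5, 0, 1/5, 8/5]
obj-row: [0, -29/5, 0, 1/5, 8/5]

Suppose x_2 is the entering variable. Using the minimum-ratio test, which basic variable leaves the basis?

Column x_2 entries and ratios — s1: 0 ≤ 0, skip; x_1: (8/5)/(1/5) = 8.
Smallest ratio is 8 in the row of x_1, so x_1 leaves.

x_1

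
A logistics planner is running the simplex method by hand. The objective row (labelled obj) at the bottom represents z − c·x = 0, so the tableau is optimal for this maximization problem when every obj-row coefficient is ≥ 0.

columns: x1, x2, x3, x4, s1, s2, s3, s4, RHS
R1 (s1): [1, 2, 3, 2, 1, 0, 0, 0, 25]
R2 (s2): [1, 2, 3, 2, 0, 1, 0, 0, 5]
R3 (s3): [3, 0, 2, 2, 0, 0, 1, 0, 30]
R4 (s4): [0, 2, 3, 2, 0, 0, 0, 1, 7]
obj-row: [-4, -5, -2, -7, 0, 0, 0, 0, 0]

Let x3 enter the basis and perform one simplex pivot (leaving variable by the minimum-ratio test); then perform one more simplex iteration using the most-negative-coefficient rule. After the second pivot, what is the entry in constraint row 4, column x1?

-1

Ratio test on column x3 — row 1: 25/3 = 25/3; row 2: 5/3 = 5/3; row 3: 30/2 = 15; row 4: 7/3 = 7/3. Minimum is 5/3 at row 2 (s2 leaves); pivot element 3.
Divide row 2 by 3; eliminate column x3 from the other rows.
Second iteration: most negative obj-row entry is -17/3 in column x4, so x4 enters.
Ratio test on column x4 — row 1: entry 0 ≤ 0; row 2: (5/3)/(2/3) = 5/2; row 3: (80/3)/(2/3) = 40; row 4: entry 0 ≤ 0. Minimum is 5/2 at row 2 (x3 leaves); pivot element 2/3.
Divide row 2 by 2/3; eliminate column x4 from the other rows.
After both pivots, the entry at constraint row 4, column x1 is -1.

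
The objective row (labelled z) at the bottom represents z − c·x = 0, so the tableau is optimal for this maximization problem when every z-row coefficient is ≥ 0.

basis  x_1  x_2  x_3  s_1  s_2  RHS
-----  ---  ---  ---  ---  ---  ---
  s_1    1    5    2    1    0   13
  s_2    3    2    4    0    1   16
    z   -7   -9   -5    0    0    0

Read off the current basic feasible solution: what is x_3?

0

x_3 is not in the basis, so in the current basic feasible solution x_3 = 0.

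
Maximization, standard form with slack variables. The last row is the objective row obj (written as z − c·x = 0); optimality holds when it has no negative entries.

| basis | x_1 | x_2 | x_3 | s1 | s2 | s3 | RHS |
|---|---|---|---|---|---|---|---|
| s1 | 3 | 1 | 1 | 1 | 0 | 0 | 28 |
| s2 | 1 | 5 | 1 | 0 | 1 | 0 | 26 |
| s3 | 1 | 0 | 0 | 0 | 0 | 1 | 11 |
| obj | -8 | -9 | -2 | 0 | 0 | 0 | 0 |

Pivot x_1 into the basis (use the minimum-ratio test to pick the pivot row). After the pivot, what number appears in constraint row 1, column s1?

Ratio test on column x_1 — row 1: 28/3 = 28/3; row 2: 26/1 = 26; row 3: 11/1 = 11. Minimum is 28/3 at row 1 (s1 leaves); pivot element 3.
Divide row 1 by 3; eliminate column x_1 from the other rows.
In the new row 1, the s1 entry is the old entry divided by the pivot: 1/3 = 1/3.

1/3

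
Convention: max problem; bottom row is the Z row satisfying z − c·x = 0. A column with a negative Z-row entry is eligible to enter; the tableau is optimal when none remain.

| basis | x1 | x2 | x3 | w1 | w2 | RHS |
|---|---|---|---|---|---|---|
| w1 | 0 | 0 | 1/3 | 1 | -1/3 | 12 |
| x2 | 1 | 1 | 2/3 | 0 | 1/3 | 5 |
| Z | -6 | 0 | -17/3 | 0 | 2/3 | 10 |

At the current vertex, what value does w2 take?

w2 is not in the basis, so in the current basic feasible solution w2 = 0.

0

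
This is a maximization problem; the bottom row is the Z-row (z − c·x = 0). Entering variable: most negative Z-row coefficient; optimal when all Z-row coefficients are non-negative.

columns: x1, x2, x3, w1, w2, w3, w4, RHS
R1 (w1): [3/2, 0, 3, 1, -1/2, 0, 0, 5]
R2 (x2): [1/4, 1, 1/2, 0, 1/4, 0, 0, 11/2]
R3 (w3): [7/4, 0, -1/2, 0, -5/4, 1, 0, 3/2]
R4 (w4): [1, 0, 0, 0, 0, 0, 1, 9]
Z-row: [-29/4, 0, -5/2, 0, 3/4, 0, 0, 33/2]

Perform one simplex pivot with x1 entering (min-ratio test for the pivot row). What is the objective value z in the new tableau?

Ratio test on column x1 — row 1: 5/(3/2) = 10/3; row 2: (11/2)/(1/4) = 22; row 3: (3/2)/(7/4) = 6/7; row 4: 9/1 = 9. Minimum is 6/7 at row 3 (w3 leaves); pivot element 7/4.
Pivot on row 3; the Z-row RHS becomes 33/2 − (-29/4)·(6/7) = 159/7.

159/7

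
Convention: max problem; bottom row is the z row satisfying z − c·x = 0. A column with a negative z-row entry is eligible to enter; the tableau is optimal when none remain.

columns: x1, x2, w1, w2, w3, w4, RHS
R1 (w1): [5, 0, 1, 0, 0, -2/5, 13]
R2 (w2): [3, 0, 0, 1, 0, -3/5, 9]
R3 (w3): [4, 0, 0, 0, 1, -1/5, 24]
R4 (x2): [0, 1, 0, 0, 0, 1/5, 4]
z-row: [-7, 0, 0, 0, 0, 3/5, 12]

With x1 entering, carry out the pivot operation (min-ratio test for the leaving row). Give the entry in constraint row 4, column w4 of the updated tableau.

1/5

Ratio test on column x1 — row 1: 13/5 = 13/5; row 2: 9/3 = 3; row 3: 24/4 = 6; row 4: entry 0 ≤ 0. Minimum is 13/5 at row 1 (w1 leaves); pivot element 5.
Divide row 1 by 5; eliminate column x1 from the other rows.
Row 4 update in column w4: 1/5 − 0·(-2/25) = 1/5.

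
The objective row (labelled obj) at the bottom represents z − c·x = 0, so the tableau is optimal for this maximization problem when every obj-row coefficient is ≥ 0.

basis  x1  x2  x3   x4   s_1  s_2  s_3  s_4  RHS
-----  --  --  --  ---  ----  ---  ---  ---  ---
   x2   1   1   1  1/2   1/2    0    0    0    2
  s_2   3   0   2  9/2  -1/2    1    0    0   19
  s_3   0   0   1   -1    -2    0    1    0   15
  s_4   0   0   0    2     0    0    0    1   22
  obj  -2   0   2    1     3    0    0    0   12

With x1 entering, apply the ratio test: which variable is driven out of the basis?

Column x1 entries and ratios — x2: 2/1 = 2; s_2: 19/3 = 19/3; s_3: 0 ≤ 0, skip; s_4: 0 ≤ 0, skip.
Smallest ratio is 2 in the row of x2, so x2 leaves.

x2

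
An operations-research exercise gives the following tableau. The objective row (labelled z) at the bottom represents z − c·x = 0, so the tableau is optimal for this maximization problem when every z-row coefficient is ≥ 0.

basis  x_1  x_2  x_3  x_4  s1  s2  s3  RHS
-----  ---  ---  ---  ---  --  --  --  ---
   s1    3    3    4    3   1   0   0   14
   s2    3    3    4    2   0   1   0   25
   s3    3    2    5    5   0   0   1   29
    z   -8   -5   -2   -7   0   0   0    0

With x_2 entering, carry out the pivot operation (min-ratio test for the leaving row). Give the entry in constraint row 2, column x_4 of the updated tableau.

-1

Ratio test on column x_2 — row 1: 14/3 = 14/3; row 2: 25/3 = 25/3; row 3: 29/2 = 29/2. Minimum is 14/3 at row 1 (s1 leaves); pivot element 3.
Divide row 1 by 3; eliminate column x_2 from the other rows.
Row 2 update in column x_4: 2 − 3·1 = -1.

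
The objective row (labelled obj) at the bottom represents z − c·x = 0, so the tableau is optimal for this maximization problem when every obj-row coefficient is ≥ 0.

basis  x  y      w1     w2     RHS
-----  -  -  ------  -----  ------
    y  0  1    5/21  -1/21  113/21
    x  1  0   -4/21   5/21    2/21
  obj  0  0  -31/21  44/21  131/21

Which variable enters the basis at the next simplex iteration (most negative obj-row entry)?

w1

Negative obj-row entries: w1: -31/21.
The most negative is -31/21 in column w1, so w1 enters.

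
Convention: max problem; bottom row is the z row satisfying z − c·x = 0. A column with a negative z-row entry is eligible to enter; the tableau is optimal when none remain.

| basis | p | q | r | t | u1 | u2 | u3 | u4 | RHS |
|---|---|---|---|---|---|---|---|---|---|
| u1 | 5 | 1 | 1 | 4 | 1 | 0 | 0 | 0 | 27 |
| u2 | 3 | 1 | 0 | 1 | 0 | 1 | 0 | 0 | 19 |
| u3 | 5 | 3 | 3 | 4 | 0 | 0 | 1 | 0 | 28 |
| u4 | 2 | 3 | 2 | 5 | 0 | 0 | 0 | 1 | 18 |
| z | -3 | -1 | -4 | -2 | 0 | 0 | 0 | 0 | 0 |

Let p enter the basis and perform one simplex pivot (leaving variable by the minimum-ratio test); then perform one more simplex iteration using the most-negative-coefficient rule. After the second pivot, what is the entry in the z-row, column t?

2/5

Ratio test on column p — row 1: 27/5 = 27/5; row 2: 19/3 = 19/3; row 3: 28/5 = 28/5; row 4: 18/2 = 9. Minimum is 27/5 at row 1 (u1 leaves); pivot element 5.
Divide row 1 by 5; eliminate column p from the other rows.
Second iteration: most negative z-row entry is -17/5 in column r, so r enters.
Ratio test on column r — row 1: (27/5)/(1/5) = 27; row 2: entry -3/5 ≤ 0; row 3: 1/2 = 1/2; row 4: (36/5)/(8/5) = 9/2. Minimum is 1/2 at row 3 (u3 leaves); pivot element 2.
Divide row 3 by 2; eliminate column r from the other rows.
After both pivots, the entry at the z-row, column t is 2/5.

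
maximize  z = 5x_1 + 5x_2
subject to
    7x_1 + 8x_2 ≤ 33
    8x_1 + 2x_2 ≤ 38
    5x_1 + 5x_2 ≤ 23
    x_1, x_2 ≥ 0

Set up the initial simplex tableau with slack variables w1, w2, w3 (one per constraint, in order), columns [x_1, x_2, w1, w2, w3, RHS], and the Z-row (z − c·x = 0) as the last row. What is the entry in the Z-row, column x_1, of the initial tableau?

-5

The Z-row carries the negated objective coefficients: the x_1 entry is -5.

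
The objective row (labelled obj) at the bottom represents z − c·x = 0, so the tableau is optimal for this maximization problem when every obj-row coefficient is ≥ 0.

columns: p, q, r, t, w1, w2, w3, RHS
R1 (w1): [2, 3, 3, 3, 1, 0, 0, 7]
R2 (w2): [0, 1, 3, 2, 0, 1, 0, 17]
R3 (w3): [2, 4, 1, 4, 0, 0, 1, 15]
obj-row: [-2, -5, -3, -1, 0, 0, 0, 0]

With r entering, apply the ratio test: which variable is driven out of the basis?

Column r entries and ratios — w1: 7/3 = 7/3; w2: 17/3 = 17/3; w3: 15/1 = 15.
Smallest ratio is 7/3 in the row of w1, so w1 leaves.

w1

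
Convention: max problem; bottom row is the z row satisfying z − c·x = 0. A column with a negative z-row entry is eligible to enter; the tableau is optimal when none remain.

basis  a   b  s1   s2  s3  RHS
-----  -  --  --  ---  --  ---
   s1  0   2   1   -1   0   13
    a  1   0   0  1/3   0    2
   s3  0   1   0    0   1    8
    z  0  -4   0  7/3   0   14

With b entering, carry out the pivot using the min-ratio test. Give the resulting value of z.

Ratio test on column b — row 1: 13/2 = 13/2; row 2: entry 0 ≤ 0; row 3: 8/1 = 8. Minimum is 13/2 at row 1 (s1 leaves); pivot element 2.
Pivot on row 1; the z-row RHS becomes 14 − (-4)·(13/2) = 40.

40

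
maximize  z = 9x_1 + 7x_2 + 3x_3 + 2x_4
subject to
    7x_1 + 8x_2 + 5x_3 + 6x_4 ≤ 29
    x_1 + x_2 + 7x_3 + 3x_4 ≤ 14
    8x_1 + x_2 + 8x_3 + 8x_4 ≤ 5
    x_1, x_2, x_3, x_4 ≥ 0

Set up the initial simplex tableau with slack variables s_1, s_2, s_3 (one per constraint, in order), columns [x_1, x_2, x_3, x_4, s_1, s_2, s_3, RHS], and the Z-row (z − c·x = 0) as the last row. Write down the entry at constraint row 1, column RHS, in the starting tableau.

The RHS of constraint 1 is b_1 = 29.

29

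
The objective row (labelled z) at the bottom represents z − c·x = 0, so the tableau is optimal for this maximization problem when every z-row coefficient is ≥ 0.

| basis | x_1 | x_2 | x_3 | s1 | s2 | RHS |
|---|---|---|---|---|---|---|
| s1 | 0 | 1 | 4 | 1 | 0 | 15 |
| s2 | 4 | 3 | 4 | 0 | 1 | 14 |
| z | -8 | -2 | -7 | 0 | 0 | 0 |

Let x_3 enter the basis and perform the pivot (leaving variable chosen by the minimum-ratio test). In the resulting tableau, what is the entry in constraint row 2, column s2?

1/4

Ratio test on column x_3 — row 1: 15/4 = 15/4; row 2: 14/4 = 7/2. Minimum is 7/2 at row 2 (s2 leaves); pivot element 4.
Divide row 2 by 4; eliminate column x_3 from the other rows.
In the new row 2, the s2 entry is the old entry divided by the pivot: 1/4 = 1/4.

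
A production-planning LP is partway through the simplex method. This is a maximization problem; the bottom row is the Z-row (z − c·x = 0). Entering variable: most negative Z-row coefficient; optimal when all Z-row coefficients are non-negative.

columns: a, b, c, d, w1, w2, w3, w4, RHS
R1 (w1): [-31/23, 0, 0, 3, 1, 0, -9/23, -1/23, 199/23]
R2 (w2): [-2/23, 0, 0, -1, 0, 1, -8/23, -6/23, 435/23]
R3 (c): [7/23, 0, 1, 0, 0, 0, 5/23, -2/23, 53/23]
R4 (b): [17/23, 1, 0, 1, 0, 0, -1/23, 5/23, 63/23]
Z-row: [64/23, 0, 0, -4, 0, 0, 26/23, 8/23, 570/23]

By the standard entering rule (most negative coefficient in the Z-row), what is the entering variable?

Negative Z-row entries: d: -4.
The most negative is -4 in column d, so d enters.

d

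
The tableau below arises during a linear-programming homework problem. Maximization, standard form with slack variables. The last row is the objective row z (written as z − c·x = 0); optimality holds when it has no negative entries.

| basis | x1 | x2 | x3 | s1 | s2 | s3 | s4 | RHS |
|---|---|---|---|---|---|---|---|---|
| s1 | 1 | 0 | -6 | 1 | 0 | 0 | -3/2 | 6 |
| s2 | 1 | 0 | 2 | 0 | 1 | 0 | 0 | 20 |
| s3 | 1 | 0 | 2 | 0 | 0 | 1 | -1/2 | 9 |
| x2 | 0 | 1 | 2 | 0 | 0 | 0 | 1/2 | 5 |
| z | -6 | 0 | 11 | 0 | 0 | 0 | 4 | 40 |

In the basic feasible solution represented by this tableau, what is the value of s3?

9

s3 is basic (row 3); its value is the RHS of that row, 9.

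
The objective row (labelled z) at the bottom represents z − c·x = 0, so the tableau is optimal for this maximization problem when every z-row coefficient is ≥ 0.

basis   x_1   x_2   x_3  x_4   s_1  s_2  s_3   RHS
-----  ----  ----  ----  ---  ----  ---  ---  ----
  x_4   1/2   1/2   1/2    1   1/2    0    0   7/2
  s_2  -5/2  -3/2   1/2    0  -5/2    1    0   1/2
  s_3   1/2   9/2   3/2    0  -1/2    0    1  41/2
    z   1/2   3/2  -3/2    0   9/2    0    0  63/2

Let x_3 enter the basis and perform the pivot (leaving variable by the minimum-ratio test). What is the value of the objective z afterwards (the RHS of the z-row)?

Ratio test on column x_3 — row 1: (7/2)/(1/2) = 7; row 2: (1/2)/(1/2) = 1; row 3: (41/2)/(3/2) = 41/3. Minimum is 1 at row 2 (s_2 leaves); pivot element 1/2.
Pivot on row 2; the z-row RHS becomes 63/2 − (-3/2)·1 = 33.

33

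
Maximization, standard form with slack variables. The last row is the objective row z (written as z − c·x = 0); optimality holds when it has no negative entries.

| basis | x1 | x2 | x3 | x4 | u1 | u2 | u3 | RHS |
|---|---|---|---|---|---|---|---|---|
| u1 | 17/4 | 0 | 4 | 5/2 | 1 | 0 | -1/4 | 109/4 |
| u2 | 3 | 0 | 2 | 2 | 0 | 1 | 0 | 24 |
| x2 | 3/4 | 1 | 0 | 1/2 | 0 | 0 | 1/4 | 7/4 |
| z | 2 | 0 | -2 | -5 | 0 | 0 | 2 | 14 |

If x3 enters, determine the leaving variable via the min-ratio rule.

Column x3 entries and ratios — u1: (109/4)/4 = 109/16; u2: 24/2 = 12; x2: 0 ≤ 0, skip.
Smallest ratio is 109/16 in the row of u1, so u1 leaves.

u1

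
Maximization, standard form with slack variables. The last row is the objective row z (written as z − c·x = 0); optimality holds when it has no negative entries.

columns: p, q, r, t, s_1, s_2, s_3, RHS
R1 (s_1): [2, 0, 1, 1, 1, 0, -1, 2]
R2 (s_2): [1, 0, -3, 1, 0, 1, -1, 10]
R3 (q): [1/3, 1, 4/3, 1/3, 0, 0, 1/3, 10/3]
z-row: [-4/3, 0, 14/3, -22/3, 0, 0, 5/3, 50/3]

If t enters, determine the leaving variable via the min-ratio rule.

s_1

Column t entries and ratios — s_1: 2/1 = 2; s_2: 10/1 = 10; q: (10/3)/(1/3) = 10.
Smallest ratio is 2 in the row of s_1, so s_1 leaves.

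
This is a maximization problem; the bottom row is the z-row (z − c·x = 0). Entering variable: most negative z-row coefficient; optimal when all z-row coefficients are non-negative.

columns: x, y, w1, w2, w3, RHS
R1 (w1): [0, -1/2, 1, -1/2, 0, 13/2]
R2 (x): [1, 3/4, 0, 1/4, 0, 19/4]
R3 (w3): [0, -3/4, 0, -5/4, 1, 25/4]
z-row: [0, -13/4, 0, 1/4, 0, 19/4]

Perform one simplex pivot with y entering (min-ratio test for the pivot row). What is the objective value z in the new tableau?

76/3

Ratio test on column y — row 1: entry -1/2 ≤ 0; row 2: (19/4)/(3/4) = 19/3; row 3: entry -3/4 ≤ 0. Minimum is 19/3 at row 2 (x leaves); pivot element 3/4.
Pivot on row 2; the z-row RHS becomes 19/4 − (-13/4)·(19/3) = 76/3.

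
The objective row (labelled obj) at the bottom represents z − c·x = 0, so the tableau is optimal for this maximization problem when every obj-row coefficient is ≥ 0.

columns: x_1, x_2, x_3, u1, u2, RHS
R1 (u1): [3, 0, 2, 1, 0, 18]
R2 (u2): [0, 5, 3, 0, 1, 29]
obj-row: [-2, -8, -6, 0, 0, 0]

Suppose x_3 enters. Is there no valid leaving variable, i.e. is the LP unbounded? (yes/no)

no

Column x_3 has positive entries in row(s) 1, 2, so the ratio test bounds it — not unbounded.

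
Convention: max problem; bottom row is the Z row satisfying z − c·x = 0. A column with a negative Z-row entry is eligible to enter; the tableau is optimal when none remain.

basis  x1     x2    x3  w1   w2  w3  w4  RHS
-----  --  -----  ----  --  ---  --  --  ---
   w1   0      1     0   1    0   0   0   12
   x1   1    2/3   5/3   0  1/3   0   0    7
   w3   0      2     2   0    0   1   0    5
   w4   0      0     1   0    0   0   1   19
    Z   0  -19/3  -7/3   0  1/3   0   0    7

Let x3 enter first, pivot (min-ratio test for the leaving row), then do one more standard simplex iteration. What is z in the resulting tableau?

Ratio test on column x3 — row 1: entry 0 ≤ 0; row 2: 7/(5/3) = 21/5; row 3: 5/2 = 5/2; row 4: 19/1 = 19. Minimum is 5/2 at row 3 (w3 leaves); pivot element 2.
Pivot on row 3; the Z-row RHS becomes 7 − (-7/3)·(5/2) = 77/6.
Next entering variable (most negative Z-row entry -4): x2.
Ratio test on column x2 — row 1: 12/1 = 12; row 2: entry -1 ≤ 0; row 3: (5/2)/1 = 5/2; row 4: entry -1 ≤ 0. Minimum is 5/2 at row 3 (x3 leaves); pivot element 1.
After the second pivot the Z-row RHS is 77/6 − (-4)·(5/2) = 137/6.

137/6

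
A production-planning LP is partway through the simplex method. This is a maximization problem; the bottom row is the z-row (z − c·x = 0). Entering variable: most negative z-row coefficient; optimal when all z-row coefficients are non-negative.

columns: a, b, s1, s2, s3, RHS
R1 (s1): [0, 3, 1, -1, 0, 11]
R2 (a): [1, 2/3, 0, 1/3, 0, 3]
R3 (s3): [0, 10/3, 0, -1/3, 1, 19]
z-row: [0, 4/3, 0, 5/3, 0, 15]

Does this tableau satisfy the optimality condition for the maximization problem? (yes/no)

Every z-row coefficient is ≥ 0, so the tableau is optimal.

yes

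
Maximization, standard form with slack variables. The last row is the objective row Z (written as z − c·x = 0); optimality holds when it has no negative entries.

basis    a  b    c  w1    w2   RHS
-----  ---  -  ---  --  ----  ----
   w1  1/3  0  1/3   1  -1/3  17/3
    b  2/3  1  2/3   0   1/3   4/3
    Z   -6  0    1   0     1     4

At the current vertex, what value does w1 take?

w1 is basic (row 1); its value is the RHS of that row, 17/3.

17/3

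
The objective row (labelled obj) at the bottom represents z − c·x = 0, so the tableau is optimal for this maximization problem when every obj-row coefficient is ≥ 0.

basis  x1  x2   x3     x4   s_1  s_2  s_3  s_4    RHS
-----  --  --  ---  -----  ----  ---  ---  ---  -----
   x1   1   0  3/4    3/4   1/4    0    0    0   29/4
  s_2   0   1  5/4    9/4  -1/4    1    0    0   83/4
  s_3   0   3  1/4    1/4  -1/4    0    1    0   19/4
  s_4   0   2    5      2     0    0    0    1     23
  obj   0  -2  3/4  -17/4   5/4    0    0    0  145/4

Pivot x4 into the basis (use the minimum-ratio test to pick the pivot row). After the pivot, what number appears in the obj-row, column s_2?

17/9

Ratio test on column x4 — row 1: (29/4)/(3/4) = 29/3; row 2: (83/4)/(9/4) = 83/9; row 3: (19/4)/(1/4) = 19; row 4: 23/2 = 23/2. Minimum is 83/9 at row 2 (s_2 leaves); pivot element 9/4.
Divide row 2 by 9/4; eliminate column x4 from the other rows.
obj-row update in column s_2: 0 − (-17/4)·(4/9) = 17/9.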